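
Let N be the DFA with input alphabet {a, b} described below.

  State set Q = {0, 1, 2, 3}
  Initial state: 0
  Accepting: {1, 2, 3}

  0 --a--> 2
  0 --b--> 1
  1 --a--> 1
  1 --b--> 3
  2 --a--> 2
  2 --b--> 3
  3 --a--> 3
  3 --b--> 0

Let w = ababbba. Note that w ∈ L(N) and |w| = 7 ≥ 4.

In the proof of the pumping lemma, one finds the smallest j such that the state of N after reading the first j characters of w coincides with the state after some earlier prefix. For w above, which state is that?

Run of N on w = a b a b b b a:
  step 0: 0  (start)
  step 1: 2  (read a: 0→2)
  step 2: 3  (read b: 2→3)
  step 3: 3  (read a: 3→3)   ← first repeat (3 seen earlier)
  step 4: 0  (read b: 3→0)
  step 5: 1  (read b: 0→1)
  step 6: 3  (read b: 1→3)
  step 7: 3  (read a: 3→3)

The earliest repeat is at step j = 3: N is in 3, which it already visited at step i = 2.
The DFA has 4 states, so the proof of the pumping lemma guarantees a repeated state among the first 4+1 visited; the segment between the two visits is the pumpable y.

3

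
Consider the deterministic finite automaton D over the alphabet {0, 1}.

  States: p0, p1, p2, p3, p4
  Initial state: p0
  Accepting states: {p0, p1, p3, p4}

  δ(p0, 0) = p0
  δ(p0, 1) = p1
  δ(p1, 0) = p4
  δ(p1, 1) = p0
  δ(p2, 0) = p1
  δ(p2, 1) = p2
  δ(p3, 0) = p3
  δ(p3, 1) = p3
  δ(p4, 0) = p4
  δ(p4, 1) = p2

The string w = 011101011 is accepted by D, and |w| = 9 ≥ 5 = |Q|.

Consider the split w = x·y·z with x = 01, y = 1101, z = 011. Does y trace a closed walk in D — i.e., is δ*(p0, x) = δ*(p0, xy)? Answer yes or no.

Run of D on the first 6 characters of w = 0 1 1 1 0 1:
  step 0: p0  (start)
  step 1: p0  (read 0: p0→p0)
  step 2: p1  (read 1: p0→p1)
  step 3: p0  (read 1: p1→p0)
  step 4: p1  (read 1: p0→p1)
  step 5: p4  (read 0: p1→p4)
  step 6: p2  (read 1: p4→p2)

After x (step 2): p1. After xy (step 6): p2.
They differ (p1 ≠ p2), so y is not a cycle from the state after x; this split is not the one the pumping-lemma construction produces, and pumping y need not keep the string in L(D).

no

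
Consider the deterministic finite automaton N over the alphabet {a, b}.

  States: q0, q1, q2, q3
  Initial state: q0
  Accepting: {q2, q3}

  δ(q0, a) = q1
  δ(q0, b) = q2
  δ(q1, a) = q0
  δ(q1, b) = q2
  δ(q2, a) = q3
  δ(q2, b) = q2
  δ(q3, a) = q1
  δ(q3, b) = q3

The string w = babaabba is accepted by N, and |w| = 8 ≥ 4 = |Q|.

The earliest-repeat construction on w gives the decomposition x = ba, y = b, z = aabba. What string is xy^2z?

xy^2z = ba·b·b·aabba = babbaabba.
Reading y = b takes N from q3 back to q3, so after x·y·y the machine is still in q3, and z then leads to the accepting state q3. Hence babbaabba ∈ L(N).

babbaabba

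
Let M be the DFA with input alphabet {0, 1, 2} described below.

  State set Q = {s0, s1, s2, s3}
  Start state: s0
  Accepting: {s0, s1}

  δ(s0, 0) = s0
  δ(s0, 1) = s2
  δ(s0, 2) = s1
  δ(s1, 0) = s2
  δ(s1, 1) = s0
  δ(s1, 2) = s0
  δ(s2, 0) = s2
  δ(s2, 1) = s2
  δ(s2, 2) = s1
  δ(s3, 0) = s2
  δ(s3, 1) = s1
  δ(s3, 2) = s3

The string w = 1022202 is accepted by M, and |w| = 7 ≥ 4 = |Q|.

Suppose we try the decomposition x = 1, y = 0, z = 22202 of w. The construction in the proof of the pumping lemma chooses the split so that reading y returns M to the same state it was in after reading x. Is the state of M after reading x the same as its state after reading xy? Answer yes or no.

yes

State sequence: s0 -1-> s2 -0-> s2

After x (step 1): s2. After xy (step 2): s2.
They match, so y = 0 drives M around a cycle from s2 back to itself; pumping y any number of times keeps M in s2 before reading z, and xyⁱz ∈ L(M) for every i ≥ 0.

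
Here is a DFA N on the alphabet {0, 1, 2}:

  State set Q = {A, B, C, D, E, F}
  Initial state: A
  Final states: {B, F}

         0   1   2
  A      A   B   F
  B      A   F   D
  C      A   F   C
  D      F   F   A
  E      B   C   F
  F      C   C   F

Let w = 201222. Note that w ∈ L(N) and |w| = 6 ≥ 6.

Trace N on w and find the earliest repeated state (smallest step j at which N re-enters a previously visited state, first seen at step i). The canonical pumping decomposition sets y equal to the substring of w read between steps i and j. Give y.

01

Run of N on w = 2 0 1 2 2 2:
  step 0: A  (start)
  step 1: F  (read 2: A→F)
  step 2: C  (read 0: F→C)
  step 3: F  (read 1: C→F)   ← first repeat (F seen earlier)
  step 4: F  (read 2: F→F)
  step 5: F  (read 2: F→F)
  step 6: F  (read 2: F→F)

So i = 1, j = 3, giving x = w[0:1] = 2, y = w[1:3] = 01, z = w[3:6] = 222.
Check: |xy| = 3 ≤ 6 and |y| = 2 ≥ 1. Reading y takes N from F back to F, so every xyⁱz is accepted.
Pumping length from the standard proof: p = 6 (the number of states). The repeated state found above gives |xy| = j ≤ 6 and |y| = j − i ≥ 1.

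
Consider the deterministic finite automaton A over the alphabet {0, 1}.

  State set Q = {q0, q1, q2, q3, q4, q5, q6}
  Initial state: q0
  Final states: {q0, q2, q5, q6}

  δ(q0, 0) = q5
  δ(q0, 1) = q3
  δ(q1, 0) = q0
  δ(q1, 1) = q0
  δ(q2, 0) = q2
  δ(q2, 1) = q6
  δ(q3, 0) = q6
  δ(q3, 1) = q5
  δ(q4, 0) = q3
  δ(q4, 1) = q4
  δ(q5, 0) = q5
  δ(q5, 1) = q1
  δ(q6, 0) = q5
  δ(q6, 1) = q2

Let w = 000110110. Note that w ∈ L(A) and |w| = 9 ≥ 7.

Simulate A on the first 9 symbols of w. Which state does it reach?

State sequence: q0 -0-> q5 -0-> q5 -0-> q5 -1-> q1 -1-> q0 -0-> q5 -1-> q1 -1-> q0 -0-> q5

After reading 9 characters, A is in state q5.
(This kind of state-tracing is the core of the pumping-lemma construction: with 7 states, pigeonhole forces a repeat within the first 7 steps.)

q5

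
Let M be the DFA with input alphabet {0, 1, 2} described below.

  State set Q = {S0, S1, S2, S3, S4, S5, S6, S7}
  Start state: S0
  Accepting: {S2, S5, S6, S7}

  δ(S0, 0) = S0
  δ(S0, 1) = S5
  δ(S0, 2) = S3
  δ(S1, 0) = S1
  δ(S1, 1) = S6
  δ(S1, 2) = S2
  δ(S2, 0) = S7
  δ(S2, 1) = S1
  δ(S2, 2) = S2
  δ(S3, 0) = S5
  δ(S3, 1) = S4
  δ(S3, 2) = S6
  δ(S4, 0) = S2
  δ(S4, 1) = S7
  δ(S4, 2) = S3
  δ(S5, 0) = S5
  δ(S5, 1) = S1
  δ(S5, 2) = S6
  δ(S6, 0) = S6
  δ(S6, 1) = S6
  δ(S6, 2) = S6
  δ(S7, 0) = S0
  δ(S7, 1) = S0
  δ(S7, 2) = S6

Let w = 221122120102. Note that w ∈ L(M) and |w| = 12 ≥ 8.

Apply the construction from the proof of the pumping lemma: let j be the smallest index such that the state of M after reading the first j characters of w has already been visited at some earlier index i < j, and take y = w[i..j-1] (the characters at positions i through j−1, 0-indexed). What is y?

1

Run of M on w = 2 2 1 1 2 2 1 2 0 1 0 2:
  step 0: S0  (start)
  step 1: S3  (read 2: S0→S3)
  step 2: S6  (read 2: S3→S6)
  step 3: S6  (read 1: S6→S6)   ← first repeat (S6 seen earlier)
  step 4: S6  (read 1: S6→S6)
  step 5: S6  (read 2: S6→S6)
  step 6: S6  (read 2: S6→S6)
  step 7: S6  (read 1: S6→S6)
  step 8: S6  (read 2: S6→S6)
  step 9: S6  (read 0: S6→S6)
  step 10: S6  (read 1: S6→S6)
  step 11: S6  (read 0: S6→S6)
  step 12: S6  (read 2: S6→S6)

So i = 2, j = 3, giving x = w[0:2] = 22, y = w[2:3] = 1, z = w[3:12] = 122120102.
Check: |xy| = 3 ≤ 8 and |y| = 1 ≥ 1. Reading y takes M from S6 back to S6, so every xyⁱz is accepted.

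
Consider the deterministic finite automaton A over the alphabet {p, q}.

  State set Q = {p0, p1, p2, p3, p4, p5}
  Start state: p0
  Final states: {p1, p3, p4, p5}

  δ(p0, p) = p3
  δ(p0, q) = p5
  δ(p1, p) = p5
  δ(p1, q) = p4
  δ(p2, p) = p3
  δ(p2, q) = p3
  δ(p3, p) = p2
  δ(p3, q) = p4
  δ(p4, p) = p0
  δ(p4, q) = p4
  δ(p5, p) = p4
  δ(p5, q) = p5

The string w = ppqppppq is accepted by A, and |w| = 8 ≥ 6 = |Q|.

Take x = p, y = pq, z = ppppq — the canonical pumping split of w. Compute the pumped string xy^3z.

xy^3z = p·pq·pq·pq·ppppq = ppqpqpqppppq.
Reading y = pq takes A from p3 back to p3, so after x·y·y·y the machine is still in p3, and z then leads to the accepting state p4. Hence ppqpqpqppppq ∈ L(A).

ppqpqpqppppq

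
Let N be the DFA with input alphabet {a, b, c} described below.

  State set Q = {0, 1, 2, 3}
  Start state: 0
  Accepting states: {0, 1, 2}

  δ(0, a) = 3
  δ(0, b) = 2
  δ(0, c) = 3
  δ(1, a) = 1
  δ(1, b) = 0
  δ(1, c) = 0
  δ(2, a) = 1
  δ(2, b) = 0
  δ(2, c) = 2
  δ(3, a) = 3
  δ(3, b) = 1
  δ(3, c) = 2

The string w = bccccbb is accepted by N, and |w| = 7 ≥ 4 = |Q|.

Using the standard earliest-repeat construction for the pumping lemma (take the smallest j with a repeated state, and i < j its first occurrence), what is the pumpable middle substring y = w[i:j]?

c

Run of N on w = b c c c c b b:
  step 0: 0  (start)
  step 1: 2  (read b: 0→2)
  step 2: 2  (read c: 2→2)   ← first repeat (2 seen earlier)
  step 3: 2  (read c: 2→2)
  step 4: 2  (read c: 2→2)
  step 5: 2  (read c: 2→2)
  step 6: 0  (read b: 2→0)
  step 7: 2  (read b: 0→2)

So i = 1, j = 2, giving x = w[0:1] = b, y = w[1:2] = c, z = w[2:7] = cccbb.
Check: |xy| = 2 ≤ 4 and |y| = 1 ≥ 1. Reading y takes N from 2 back to 2, so every xyⁱz is accepted.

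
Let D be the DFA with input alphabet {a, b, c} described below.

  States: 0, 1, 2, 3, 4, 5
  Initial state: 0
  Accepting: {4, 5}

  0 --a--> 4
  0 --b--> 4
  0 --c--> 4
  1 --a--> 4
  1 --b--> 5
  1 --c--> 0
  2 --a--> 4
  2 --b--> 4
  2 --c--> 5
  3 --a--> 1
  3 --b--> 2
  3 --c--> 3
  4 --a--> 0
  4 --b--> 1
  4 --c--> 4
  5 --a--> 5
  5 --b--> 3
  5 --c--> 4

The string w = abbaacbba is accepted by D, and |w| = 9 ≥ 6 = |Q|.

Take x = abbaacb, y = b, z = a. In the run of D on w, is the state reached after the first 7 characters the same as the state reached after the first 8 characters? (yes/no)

Run of D on the first 8 characters of w = a b b a a c b b:
  step 0: 0  (start)
  step 1: 4  (read a: 0→4)
  step 2: 1  (read b: 4→1)
  step 3: 5  (read b: 1→5)
  step 4: 5  (read a: 5→5)
  step 5: 5  (read a: 5→5)
  step 6: 4  (read c: 5→4)
  step 7: 1  (read b: 4→1)
  step 8: 5  (read b: 1→5)

After x (step 7): 1. After xy (step 8): 5.
They differ (1 ≠ 5), so y is not a cycle from the state after x; this split is not the one the pumping-lemma construction produces, and pumping y need not keep the string in L(D).

no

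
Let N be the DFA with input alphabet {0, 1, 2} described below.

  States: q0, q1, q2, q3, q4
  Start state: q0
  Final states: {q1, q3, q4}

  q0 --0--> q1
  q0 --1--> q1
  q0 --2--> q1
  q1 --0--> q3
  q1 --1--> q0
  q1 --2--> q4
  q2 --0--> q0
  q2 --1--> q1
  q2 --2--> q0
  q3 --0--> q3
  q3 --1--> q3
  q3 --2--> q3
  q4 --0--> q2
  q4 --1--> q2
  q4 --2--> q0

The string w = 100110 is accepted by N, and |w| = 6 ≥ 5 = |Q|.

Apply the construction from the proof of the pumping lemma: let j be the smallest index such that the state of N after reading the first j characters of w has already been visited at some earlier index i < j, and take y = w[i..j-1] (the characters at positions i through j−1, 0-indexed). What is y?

Run of N on w = 1 0 0 1 1 0:
  step 0: q0  (start)
  step 1: q1  (read 1: q0→q1)
  step 2: q3  (read 0: q1→q3)
  step 3: q3  (read 0: q3→q3)   ← first repeat (q3 seen earlier)
  step 4: q3  (read 1: q3→q3)
  step 5: q3  (read 1: q3→q3)
  step 6: q3  (read 0: q3→q3)

So i = 2, j = 3, giving x = w[0:2] = 10, y = w[2:3] = 0, z = w[3:6] = 110.
Check: |xy| = 3 ≤ 5 and |y| = 1 ≥ 1. Reading y takes N from q3 back to q3, so every xyⁱz is accepted.
Pumping length from the standard proof: p = 5 (the number of states). The repeated state found above gives |xy| = j ≤ 5 and |y| = j − i ≥ 1.

0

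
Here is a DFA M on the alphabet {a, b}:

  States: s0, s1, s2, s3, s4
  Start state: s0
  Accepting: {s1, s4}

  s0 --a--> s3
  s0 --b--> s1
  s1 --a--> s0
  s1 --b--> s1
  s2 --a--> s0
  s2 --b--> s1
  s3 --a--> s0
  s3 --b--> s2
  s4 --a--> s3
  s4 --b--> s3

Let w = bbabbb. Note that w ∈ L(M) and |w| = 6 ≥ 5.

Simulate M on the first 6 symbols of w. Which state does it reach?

s1

State sequence: s0 -b-> s1 -b-> s1 -a-> s0 -b-> s1 -b-> s1 -b-> s1

After reading 6 characters, M is in state s1.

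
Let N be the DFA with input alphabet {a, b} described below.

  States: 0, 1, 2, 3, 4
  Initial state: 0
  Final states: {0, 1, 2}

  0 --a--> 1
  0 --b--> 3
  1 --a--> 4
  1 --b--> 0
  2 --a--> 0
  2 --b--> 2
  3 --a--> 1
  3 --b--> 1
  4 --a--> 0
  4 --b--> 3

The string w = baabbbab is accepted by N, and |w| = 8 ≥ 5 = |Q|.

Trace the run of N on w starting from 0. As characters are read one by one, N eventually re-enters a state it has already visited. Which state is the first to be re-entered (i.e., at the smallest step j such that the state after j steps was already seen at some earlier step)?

3

Run of N on w = b a a b b b a b:
  step 0: 0  (start)
  step 1: 3  (read b: 0→3)
  step 2: 1  (read a: 3→1)
  step 3: 4  (read a: 1→4)
  step 4: 3  (read b: 4→3)   ← first repeat (3 seen earlier)
  step 5: 1  (read b: 3→1)
  step 6: 0  (read b: 1→0)
  step 7: 1  (read a: 0→1)
  step 8: 0  (read b: 1→0)

The earliest repeat is at step j = 4: N is in 3, which it already visited at step i = 1.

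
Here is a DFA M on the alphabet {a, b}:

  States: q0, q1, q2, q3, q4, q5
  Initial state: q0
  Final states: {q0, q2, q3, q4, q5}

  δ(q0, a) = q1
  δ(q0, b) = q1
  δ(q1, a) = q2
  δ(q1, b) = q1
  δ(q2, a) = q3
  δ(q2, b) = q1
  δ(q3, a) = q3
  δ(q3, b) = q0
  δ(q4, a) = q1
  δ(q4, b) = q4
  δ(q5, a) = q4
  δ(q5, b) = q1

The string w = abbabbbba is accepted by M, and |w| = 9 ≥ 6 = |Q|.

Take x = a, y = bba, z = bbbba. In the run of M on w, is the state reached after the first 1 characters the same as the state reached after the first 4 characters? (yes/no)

Run of M on the first 4 characters of w = a b b a:
  step 0: q0  (start)
  step 1: q1  (read a: q0→q1)
  step 2: q1  (read b: q1→q1)
  step 3: q1  (read b: q1→q1)
  step 4: q2  (read a: q1→q2)

After x (step 1): q1. After xy (step 4): q2.
They differ (q1 ≠ q2), so y is not a cycle from the state after x; this split is not the one the pumping-lemma construction produces, and pumping y need not keep the string in L(M).

no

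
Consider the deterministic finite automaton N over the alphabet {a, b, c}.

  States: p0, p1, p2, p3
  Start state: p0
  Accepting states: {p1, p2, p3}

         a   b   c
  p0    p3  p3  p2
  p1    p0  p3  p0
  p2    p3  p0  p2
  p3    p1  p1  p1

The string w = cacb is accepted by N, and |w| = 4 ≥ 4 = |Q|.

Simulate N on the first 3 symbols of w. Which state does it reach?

State sequence: p0 -c-> p2 -a-> p3 -c-> p1

After reading 3 characters, N is in state p1.

p1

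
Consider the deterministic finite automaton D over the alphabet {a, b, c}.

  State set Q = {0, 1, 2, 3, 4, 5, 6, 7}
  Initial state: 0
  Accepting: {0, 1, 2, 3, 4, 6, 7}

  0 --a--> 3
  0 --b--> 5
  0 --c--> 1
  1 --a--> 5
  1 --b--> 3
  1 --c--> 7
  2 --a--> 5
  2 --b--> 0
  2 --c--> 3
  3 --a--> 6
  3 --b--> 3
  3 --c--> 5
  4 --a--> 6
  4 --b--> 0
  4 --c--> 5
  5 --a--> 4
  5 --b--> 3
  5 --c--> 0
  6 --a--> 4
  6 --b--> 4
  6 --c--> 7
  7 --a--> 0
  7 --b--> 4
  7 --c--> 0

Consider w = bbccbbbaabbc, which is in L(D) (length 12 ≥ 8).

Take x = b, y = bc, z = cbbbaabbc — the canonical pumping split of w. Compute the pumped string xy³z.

bbcbcbccbbbaabbc

xy^3z = b·bc·bc·bc·cbbbaabbc = bbcbcbccbbbaabbc.
Reading y = bc takes D from 5 back to 5, so after x·y·y·y the machine is still in 5, and z then leads to the accepting state 0. Hence bbcbcbccbbbaabbc ∈ L(D).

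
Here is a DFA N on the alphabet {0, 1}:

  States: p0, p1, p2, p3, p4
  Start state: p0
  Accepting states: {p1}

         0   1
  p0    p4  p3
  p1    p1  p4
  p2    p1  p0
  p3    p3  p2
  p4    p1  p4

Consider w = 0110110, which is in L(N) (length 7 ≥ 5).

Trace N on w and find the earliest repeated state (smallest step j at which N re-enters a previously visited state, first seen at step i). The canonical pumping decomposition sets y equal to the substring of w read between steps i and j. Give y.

1

Run of N on w = 0 1 1 0 1 1 0:
  step 0: p0  (start)
  step 1: p4  (read 0: p0→p4)
  step 2: p4  (read 1: p4→p4)   ← first repeat (p4 seen earlier)
  step 3: p4  (read 1: p4→p4)
  step 4: p1  (read 0: p4→p1)
  step 5: p4  (read 1: p1→p4)
  step 6: p4  (read 1: p4→p4)
  step 7: p1  (read 0: p4→p1)

So i = 1, j = 2, giving x = w[0:1] = 0, y = w[1:2] = 1, z = w[2:7] = 10110.
Check: |xy| = 2 ≤ 5 and |y| = 1 ≥ 1. Reading y takes N from p4 back to p4, so every xyⁱz is accepted.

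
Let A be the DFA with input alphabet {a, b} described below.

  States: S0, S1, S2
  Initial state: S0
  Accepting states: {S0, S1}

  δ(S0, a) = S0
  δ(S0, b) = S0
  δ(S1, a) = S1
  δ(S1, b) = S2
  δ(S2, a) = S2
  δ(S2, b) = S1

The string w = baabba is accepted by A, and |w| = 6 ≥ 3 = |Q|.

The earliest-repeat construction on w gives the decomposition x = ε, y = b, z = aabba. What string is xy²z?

bbaabba

xy^2z = ε·b·b·aabba = bbaabba.
Reading y = b takes A from S0 back to S0, so after x·y·y the machine is still in S0, and z then leads to the accepting state S0. Hence bbaabba ∈ L(A).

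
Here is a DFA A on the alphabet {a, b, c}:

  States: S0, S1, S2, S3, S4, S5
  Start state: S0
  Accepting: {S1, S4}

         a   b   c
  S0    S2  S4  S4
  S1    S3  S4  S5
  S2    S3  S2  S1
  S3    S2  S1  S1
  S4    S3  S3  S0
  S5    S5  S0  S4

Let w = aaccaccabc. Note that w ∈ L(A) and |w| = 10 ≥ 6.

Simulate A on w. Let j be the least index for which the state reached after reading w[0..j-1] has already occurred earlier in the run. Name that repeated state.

S5

State sequence: S0 -a-> S2 -a-> S3 -c-> S1 -c-> S5 -a-> S5 -c-> S4 -c-> S0 -a-> S2 -b-> S2 -c-> S1
First repeat at step 5: S5 was already visited.

The earliest repeat is at step j = 5: A is in S5, which it already visited at step i = 4.
With |Q| = 6, pigeonhole forces a state repeat no later than step 6; the substring read between the first and second visits to that state can be pumped.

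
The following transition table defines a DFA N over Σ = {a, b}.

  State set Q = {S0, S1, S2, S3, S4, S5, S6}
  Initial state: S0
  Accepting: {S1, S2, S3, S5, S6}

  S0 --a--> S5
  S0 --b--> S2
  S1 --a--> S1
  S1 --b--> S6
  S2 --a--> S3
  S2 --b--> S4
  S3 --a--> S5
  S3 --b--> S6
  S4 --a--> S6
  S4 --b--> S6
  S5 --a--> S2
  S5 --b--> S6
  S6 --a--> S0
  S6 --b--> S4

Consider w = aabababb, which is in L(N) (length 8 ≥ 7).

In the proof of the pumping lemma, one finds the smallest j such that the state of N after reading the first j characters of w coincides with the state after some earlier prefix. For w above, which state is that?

Run of N on w = a a b a b a b b:
  step 0: S0  (start)
  step 1: S5  (read a: S0→S5)
  step 2: S2  (read a: S5→S2)
  step 3: S4  (read b: S2→S4)
  step 4: S6  (read a: S4→S6)
  step 5: S4  (read b: S6→S4)   ← first repeat (S4 seen earlier)
  step 6: S6  (read a: S4→S6)
  step 7: S4  (read b: S6→S4)
  step 8: S6  (read b: S4→S6)

The earliest repeat is at step j = 5: N is in S4, which it already visited at step i = 3.

S4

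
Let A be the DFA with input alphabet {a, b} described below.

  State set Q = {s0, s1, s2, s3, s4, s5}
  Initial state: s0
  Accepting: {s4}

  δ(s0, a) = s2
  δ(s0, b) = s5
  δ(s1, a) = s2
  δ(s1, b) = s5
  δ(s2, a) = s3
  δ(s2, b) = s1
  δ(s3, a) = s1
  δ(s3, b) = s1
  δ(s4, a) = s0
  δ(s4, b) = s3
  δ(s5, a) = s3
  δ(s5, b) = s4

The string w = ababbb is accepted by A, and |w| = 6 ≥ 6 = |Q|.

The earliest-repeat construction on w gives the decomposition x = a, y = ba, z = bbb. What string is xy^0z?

abbb

xy⁰z = xz = a·bbb = abbb.
Reading y = ba takes A from s2 back to s2, so after x the machine is still in s2, and z then leads to the accepting state s4. Hence abbb ∈ L(A).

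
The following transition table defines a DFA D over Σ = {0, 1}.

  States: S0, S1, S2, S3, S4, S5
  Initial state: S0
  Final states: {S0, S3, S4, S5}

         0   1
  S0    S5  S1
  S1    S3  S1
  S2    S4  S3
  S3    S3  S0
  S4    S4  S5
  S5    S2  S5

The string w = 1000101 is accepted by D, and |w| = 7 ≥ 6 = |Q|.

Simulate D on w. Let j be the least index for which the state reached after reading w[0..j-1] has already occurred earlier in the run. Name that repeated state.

Run of D on w = 1 0 0 0 1 0 1:
  step 0: S0  (start)
  step 1: S1  (read 1: S0→S1)
  step 2: S3  (read 0: S1→S3)
  step 3: S3  (read 0: S3→S3)   ← first repeat (S3 seen earlier)
  step 4: S3  (read 0: S3→S3)
  step 5: S0  (read 1: S3→S0)
  step 6: S5  (read 0: S0→S5)
  step 7: S5  (read 1: S5→S5)

The earliest repeat is at step j = 3: D is in S3, which it already visited at step i = 2.

S3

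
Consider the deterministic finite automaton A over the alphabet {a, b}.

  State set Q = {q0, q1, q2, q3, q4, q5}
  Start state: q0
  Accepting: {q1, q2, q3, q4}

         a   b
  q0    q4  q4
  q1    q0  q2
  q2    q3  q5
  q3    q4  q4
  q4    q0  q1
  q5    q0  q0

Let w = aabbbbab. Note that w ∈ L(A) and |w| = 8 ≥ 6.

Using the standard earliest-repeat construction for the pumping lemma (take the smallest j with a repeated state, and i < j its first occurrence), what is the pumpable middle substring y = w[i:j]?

aa

State sequence: q0 -a-> q4 -a-> q0 -b-> q4 -b-> q1 -b-> q2 -b-> q5 -a-> q0 -b-> q4
First repeat at step 2: q0 was already visited.

So i = 0, j = 2, giving x = w[0:0] = ε, y = w[0:2] = aa, z = w[2:8] = bbbbab.
Check: |xy| = 2 ≤ 6 and |y| = 2 ≥ 1. Reading y takes A from q0 back to q0, so every xyⁱz is accepted.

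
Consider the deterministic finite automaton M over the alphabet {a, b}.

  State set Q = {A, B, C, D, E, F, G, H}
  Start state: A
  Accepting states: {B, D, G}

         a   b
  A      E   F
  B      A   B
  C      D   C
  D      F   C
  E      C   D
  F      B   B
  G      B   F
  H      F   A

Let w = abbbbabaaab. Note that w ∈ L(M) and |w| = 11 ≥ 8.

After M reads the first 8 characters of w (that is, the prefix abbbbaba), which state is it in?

State sequence: A -a-> E -b-> D -b-> C -b-> C -b-> C -a-> D -b-> C -a-> D

After reading 8 characters, M is in state D.
(This kind of state-tracing is the core of the pumping-lemma construction: with 8 states, pigeonhole forces a repeat within the first 8 steps.)

D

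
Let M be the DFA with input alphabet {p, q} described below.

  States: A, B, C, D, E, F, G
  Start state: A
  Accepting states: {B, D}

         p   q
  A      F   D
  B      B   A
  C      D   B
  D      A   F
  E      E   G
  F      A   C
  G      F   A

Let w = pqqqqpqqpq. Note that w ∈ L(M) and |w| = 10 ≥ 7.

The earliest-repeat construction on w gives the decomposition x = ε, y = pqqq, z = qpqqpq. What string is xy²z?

pqqqpqqqqpqqpq

xy^2z = ε·pqqq·pqqq·qpqqpq = pqqqpqqqqpqqpq.
Reading y = pqqq takes M from A back to A, so after x·y·y the machine is still in A, and z then leads to the accepting state D. Hence pqqqpqqqqpqqpq ∈ L(M).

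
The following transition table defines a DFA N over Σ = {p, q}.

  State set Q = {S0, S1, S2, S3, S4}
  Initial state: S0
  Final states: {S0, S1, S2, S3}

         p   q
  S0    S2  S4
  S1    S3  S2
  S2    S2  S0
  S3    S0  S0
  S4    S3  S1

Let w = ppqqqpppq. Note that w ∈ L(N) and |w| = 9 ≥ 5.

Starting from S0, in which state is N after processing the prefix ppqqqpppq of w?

State sequence: S0 -p-> S2 -p-> S2 -q-> S0 -q-> S4 -q-> S1 -p-> S3 -p-> S0 -p-> S2 -q-> S0

After reading 9 characters, N is in state S0.

S0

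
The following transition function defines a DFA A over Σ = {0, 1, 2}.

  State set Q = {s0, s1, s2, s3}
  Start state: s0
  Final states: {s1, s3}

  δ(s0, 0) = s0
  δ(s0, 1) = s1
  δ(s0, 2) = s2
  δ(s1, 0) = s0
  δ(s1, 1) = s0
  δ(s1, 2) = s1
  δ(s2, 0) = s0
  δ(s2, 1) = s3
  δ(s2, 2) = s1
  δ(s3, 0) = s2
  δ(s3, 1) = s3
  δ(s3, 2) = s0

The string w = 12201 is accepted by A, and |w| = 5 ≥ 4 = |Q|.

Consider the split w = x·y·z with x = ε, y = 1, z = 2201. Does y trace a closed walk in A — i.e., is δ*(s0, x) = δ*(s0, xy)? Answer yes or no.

State sequence: s0 -1-> s1

After x (step 0): s0. After xy (step 1): s1.
They differ (s0 ≠ s1), so y is not a cycle from the state after x; this split is not the one the pumping-lemma construction produces, and pumping y need not keep the string in L(A).

no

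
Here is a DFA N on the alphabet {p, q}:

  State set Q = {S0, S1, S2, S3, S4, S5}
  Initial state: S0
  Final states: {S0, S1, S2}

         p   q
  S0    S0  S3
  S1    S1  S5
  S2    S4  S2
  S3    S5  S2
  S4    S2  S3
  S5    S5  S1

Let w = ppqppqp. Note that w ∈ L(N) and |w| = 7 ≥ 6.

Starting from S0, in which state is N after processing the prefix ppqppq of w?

S1

State sequence: S0 -p-> S0 -p-> S0 -q-> S3 -p-> S5 -p-> S5 -q-> S1

After reading 6 characters, N is in state S1.
(This kind of state-tracing is the core of the pumping-lemma construction: with 6 states, pigeonhole forces a repeat within the first 6 steps.)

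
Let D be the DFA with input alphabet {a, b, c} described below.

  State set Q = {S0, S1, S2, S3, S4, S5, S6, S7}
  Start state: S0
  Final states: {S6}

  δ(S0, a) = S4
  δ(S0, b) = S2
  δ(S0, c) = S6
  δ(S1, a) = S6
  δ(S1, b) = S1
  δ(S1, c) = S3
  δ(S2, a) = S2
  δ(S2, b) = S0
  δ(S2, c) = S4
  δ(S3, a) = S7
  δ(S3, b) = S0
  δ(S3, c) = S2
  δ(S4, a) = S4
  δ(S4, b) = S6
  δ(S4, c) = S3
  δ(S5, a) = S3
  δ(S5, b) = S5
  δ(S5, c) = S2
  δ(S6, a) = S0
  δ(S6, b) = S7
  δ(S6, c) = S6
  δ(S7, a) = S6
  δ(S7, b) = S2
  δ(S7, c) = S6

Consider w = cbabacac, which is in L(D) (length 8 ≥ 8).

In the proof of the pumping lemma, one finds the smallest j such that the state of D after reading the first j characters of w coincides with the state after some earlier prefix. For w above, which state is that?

State sequence: S0 -c-> S6 -b-> S7 -a-> S6 -b-> S7 -a-> S6 -c-> S6 -a-> S0 -c-> S6
First repeat at step 3: S6 was already visited.

The earliest repeat is at step j = 3: D is in S6, which it already visited at step i = 1.
Pumping length from the standard proof: p = 8 (the number of states). The repeated state found above gives |xy| = j ≤ 8 and |y| = j − i ≥ 1.

S6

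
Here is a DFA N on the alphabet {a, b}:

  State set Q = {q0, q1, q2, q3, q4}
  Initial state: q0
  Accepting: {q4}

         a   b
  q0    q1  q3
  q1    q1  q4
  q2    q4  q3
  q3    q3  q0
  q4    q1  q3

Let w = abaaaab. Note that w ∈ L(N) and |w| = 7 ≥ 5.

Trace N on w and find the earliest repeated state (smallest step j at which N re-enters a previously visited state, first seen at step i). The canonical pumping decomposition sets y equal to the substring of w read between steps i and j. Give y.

ba

Run of N on w = a b a a a a b:
  step 0: q0  (start)
  step 1: q1  (read a: q0→q1)
  step 2: q4  (read b: q1→q4)
  step 3: q1  (read a: q4→q1)   ← first repeat (q1 seen earlier)
  step 4: q1  (read a: q1→q1)
  step 5: q1  (read a: q1→q1)
  step 6: q1  (read a: q1→q1)
  step 7: q4  (read b: q1→q4)

So i = 1, j = 3, giving x = w[0:1] = a, y = w[1:3] = ba, z = w[3:7] = aaab.
Check: |xy| = 3 ≤ 5 and |y| = 2 ≥ 1. Reading y takes N from q1 back to q1, so every xyⁱz is accepted.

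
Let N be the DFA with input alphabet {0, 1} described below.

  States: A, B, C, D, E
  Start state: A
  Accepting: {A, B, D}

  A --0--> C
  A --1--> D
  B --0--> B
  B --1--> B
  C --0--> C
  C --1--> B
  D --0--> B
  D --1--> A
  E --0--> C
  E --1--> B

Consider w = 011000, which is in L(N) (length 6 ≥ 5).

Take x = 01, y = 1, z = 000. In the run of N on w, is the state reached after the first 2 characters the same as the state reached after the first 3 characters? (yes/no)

Run of N on the first 3 characters of w = 0 1 1:
  step 0: A  (start)
  step 1: C  (read 0: A→C)
  step 2: B  (read 1: C→B)
  step 3: B  (read 1: B→B)

After x (step 2): B. After xy (step 3): B.
They match, so y = 1 drives N around a cycle from B back to itself; pumping y any number of times keeps N in B before reading z, and xyⁱz ∈ L(N) for every i ≥ 0.

yes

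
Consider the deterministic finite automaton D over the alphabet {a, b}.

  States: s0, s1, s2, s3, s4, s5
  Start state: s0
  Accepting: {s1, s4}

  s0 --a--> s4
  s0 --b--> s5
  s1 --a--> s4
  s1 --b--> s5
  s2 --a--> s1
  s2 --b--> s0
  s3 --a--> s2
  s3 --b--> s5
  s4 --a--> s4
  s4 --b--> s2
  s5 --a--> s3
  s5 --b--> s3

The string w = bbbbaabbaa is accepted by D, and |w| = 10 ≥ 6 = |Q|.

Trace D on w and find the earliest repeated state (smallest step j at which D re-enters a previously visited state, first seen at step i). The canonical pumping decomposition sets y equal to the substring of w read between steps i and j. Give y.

bb

State sequence: s0 -b-> s5 -b-> s3 -b-> s5 -b-> s3 -a-> s2 -a-> s1 -b-> s5 -b-> s3 -a-> s2 -a-> s1
First repeat at step 3: s5 was already visited.

So i = 1, j = 3, giving x = w[0:1] = b, y = w[1:3] = bb, z = w[3:10] = baabbaa.
Check: |xy| = 3 ≤ 6 and |y| = 2 ≥ 1. Reading y takes D from s5 back to s5, so every xyⁱz is accepted.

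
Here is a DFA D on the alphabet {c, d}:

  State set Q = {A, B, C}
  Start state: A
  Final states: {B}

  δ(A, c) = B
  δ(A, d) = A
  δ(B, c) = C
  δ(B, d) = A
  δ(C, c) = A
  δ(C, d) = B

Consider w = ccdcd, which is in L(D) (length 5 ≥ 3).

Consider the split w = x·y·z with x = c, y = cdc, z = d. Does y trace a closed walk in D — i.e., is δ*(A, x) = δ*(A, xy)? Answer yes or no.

State sequence: A -c-> B -c-> C -d-> B -c-> C

After x (step 1): B. After xy (step 4): C.
They differ (B ≠ C), so y is not a cycle from the state after x; this split is not the one the pumping-lemma construction produces, and pumping y need not keep the string in L(D).

no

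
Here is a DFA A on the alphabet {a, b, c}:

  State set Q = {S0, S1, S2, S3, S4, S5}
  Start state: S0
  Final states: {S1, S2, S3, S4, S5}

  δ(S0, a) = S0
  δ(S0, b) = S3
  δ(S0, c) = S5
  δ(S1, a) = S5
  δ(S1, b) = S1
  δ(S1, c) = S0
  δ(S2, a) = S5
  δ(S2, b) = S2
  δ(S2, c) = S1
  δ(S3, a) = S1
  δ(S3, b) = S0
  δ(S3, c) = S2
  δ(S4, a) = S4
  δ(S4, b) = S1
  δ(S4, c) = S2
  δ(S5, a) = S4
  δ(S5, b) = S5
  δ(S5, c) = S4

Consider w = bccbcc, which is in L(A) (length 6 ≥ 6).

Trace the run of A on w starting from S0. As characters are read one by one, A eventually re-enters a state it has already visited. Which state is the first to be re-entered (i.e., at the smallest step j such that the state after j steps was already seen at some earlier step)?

Run of A on w = b c c b c c:
  step 0: S0  (start)
  step 1: S3  (read b: S0→S3)
  step 2: S2  (read c: S3→S2)
  step 3: S1  (read c: S2→S1)
  step 4: S1  (read b: S1→S1)   ← first repeat (S1 seen earlier)
  step 5: S0  (read c: S1→S0)
  step 6: S5  (read c: S0→S5)

The earliest repeat is at step j = 4: A is in S1, which it already visited at step i = 3.
With |Q| = 6, pigeonhole forces a state repeat no later than step 6; the substring read between the first and second visits to that state can be pumped.

S1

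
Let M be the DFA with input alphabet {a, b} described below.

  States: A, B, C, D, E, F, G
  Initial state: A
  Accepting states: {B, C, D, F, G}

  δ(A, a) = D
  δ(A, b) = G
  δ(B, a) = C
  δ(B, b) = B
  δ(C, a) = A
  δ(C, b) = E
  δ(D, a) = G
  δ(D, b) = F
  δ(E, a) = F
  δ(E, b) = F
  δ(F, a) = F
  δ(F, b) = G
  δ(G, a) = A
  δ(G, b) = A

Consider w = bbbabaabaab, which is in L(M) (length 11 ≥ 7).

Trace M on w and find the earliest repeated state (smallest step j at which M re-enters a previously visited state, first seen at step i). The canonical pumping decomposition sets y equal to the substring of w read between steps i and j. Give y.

State sequence: A -b-> G -b-> A -b-> G -a-> A -b-> G -a-> A -a-> D -b-> F -a-> F -a-> F -b-> G
First repeat at step 2: A was already visited.

So i = 0, j = 2, giving x = w[0:0] = ε, y = w[0:2] = bb, z = w[2:11] = babaabaab.
Check: |xy| = 2 ≤ 7 and |y| = 2 ≥ 1. Reading y takes M from A back to A, so every xyⁱz is accepted.

bb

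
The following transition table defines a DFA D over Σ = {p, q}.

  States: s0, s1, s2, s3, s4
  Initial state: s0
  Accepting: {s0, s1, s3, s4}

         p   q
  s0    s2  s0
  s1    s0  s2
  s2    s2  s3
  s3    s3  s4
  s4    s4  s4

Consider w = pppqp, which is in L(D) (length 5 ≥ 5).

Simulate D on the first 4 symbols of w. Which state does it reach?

s3

Run of D on the first 4 characters of w = p p p q:
  step 0: s0  (start)
  step 1: s2  (read p: s0→s2)
  step 2: s2  (read p: s2→s2)
  step 3: s2  (read p: s2→s2)
  step 4: s3  (read q: s2→s3)

After reading 4 characters, D is in state s3.
(This kind of state-tracing is the core of the pumping-lemma construction: with 5 states, pigeonhole forces a repeat within the first 5 steps.)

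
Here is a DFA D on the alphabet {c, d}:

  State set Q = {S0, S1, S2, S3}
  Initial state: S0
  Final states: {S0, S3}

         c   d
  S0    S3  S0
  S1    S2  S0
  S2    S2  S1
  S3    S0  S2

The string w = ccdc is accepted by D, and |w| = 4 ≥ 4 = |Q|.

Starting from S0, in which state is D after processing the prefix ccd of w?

Run of D on the first 3 characters of w = c c d:
  step 0: S0  (start)
  step 1: S3  (read c: S0→S3)
  step 2: S0  (read c: S3→S0)
  step 3: S0  (read d: S0→S0)

After reading 3 characters, D is in state S0.

S0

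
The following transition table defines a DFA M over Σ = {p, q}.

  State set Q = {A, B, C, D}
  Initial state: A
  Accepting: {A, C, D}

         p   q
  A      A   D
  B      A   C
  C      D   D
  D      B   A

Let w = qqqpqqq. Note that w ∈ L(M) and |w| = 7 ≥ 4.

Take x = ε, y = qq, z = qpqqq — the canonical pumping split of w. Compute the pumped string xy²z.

qqqqqpqqq

xy^2z = ε·qq·qq·qpqqq = qqqqqpqqq.
Reading y = qq takes M from A back to A, so after x·y·y the machine is still in A, and z then leads to the accepting state A. Hence qqqqqpqqq ∈ L(M).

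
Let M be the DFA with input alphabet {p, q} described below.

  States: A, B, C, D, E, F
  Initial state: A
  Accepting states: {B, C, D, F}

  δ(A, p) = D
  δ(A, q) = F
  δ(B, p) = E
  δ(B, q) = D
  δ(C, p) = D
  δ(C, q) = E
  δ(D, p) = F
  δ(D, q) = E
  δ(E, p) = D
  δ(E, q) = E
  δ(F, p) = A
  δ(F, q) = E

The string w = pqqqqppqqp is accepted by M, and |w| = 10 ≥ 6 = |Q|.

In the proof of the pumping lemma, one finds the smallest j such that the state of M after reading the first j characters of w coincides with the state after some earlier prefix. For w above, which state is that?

E

Run of M on w = p q q q q p p q q p:
  step 0: A  (start)
  step 1: D  (read p: A→D)
  step 2: E  (read q: D→E)
  step 3: E  (read q: E→E)   ← first repeat (E seen earlier)
  step 4: E  (read q: E→E)
  step 5: E  (read q: E→E)
  step 6: D  (read p: E→D)
  step 7: F  (read p: D→F)
  step 8: E  (read q: F→E)
  step 9: E  (read q: E→E)
  step 10: D  (read p: E→D)

The earliest repeat is at step j = 3: M is in E, which it already visited at step i = 2.
With |Q| = 6, pigeonhole forces a state repeat no later than step 6; the substring read between the first and second visits to that state can be pumped.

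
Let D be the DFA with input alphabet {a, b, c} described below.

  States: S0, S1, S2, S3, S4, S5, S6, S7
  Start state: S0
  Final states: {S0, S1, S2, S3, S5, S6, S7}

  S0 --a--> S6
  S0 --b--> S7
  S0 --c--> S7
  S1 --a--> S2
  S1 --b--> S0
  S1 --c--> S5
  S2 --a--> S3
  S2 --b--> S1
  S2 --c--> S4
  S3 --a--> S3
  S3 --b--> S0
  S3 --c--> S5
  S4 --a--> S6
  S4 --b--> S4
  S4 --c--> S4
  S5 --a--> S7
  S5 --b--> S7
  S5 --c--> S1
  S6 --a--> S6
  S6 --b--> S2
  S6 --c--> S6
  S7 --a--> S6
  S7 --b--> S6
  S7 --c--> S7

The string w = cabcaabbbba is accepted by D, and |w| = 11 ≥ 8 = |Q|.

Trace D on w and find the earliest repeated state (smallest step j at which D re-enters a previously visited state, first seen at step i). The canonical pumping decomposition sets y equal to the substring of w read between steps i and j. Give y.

State sequence: S0 -c-> S7 -a-> S6 -b-> S2 -c-> S4 -a-> S6 -a-> S6 -b-> S2 -b-> S1 -b-> S0 -b-> S7 -a-> S6
First repeat at step 5: S6 was already visited.

So i = 2, j = 5, giving x = w[0:2] = ca, y = w[2:5] = bca, z = w[5:11] = abbbba.
Check: |xy| = 5 ≤ 8 and |y| = 3 ≥ 1. Reading y takes D from S6 back to S6, so every xyⁱz is accepted.

bca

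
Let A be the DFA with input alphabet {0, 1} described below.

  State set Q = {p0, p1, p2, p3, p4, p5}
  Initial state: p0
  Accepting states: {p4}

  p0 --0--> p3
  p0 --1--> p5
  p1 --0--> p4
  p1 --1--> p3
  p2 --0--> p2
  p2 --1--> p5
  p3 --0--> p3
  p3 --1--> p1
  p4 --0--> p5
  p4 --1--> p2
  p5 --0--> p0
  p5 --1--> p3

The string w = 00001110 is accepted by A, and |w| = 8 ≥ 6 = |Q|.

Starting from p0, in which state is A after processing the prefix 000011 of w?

Run of A on the first 6 characters of w = 0 0 0 0 1 1:
  step 0: p0  (start)
  step 1: p3  (read 0: p0→p3)
  step 2: p3  (read 0: p3→p3)
  step 3: p3  (read 0: p3→p3)
  step 4: p3  (read 0: p3→p3)
  step 5: p1  (read 1: p3→p1)
  step 6: p3  (read 1: p1→p3)

After reading 6 characters, A is in state p3.
(This kind of state-tracing is the core of the pumping-lemma construction: with 6 states, pigeonhole forces a repeat within the first 6 steps.)

p3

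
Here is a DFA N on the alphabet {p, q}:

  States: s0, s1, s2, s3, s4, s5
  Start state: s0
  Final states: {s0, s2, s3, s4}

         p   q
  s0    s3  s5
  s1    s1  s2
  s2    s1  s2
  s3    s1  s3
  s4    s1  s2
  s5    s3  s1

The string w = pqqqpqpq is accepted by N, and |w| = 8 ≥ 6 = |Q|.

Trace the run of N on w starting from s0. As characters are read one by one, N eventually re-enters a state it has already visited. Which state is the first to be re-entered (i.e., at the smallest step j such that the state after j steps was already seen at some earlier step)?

s3

Run of N on w = p q q q p q p q:
  step 0: s0  (start)
  step 1: s3  (read p: s0→s3)
  step 2: s3  (read q: s3→s3)   ← first repeat (s3 seen earlier)
  step 3: s3  (read q: s3→s3)
  step 4: s3  (read q: s3→s3)
  step 5: s1  (read p: s3→s1)
  step 6: s2  (read q: s1→s2)
  step 7: s1  (read p: s2→s1)
  step 8: s2  (read q: s1→s2)

The earliest repeat is at step j = 2: N is in s3, which it already visited at step i = 1.
Since N has 6 states, any run of length ≥ 6 visits 6+1 states, so by pigeonhole some state repeats within the first 6 steps — that repeat gives the pumpable loop.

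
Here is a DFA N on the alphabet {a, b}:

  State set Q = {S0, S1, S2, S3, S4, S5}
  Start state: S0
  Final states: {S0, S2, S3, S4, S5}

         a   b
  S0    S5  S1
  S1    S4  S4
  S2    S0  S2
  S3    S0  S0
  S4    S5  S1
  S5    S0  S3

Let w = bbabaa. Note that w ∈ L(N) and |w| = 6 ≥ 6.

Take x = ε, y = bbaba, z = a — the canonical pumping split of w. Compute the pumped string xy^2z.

bbababbabaa

xy^2z = ε·bbaba·bbaba·a = bbababbabaa.
Reading y = bbaba takes N from S0 back to S0, so after x·y·y the machine is still in S0, and z then leads to the accepting state S5. Hence bbababbabaa ∈ L(N).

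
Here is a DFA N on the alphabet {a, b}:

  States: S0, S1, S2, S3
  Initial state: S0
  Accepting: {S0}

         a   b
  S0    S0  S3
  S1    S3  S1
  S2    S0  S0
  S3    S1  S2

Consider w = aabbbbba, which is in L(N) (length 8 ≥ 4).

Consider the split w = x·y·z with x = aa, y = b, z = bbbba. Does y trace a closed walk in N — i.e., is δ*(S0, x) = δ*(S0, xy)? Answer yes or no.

State sequence: S0 -a-> S0 -a-> S0 -b-> S3

After x (step 2): S0. After xy (step 3): S3.
They differ (S0 ≠ S3), so y is not a cycle from the state after x; this split is not the one the pumping-lemma construction produces, and pumping y need not keep the string in L(N).

no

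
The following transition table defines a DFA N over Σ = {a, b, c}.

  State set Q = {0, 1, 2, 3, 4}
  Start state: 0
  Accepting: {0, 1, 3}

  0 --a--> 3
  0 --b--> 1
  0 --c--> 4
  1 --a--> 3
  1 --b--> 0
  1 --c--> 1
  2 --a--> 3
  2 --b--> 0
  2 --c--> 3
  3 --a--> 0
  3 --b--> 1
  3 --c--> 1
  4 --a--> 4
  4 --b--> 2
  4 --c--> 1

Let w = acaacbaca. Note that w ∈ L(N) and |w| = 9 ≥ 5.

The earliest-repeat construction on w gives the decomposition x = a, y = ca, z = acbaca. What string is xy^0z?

xy⁰z = xz = a·acbaca = aacbaca.
Reading y = ca takes N from 3 back to 3, so after x the machine is still in 3, and z then leads to the accepting state 3. Hence aacbaca ∈ L(N).

aacbaca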